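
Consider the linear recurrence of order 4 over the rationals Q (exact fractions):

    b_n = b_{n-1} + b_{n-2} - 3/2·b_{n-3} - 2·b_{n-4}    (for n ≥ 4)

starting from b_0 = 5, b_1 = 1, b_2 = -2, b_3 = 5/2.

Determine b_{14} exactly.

-63

b_4 = 1·5/2 + 1·-2 + -3/2·1 + -2·5 = -11
b_5 = 1·-11 + 1·5/2 + -3/2·-2 + -2·1 = -15/2
b_6 = 1·-15/2 + 1·-11 + -3/2·5/2 + -2·-2 = -73/4
b_7 = 1·-73/4 + 1·-15/2 + -3/2·-11 + -2·5/2 = -57/4
b_8 = 1·-57/4 + 1·-73/4 + -3/2·-15/2 + -2·-11 = 3/4
b_9 = 1·3/4 + 1·-57/4 + -3/2·-73/4 + -2·-15/2 = 231/8
b_10 = 1·231/8 + 1·3/4 + -3/2·-57/4 + -2·-73/4 = 175/2
b_11 = 1·175/2 + 1·231/8 + -3/2·3/4 + -2·-57/4 = 575/4
b_12 = 1·575/4 + 1·175/2 + -3/2·231/8 + -2·3/4 = 2983/16
b_13 = 1·2983/16 + 1·575/4 + -3/2·175/2 + -2·231/8 = 2259/16
b_14 = 1·2259/16 + 1·2983/16 + -3/2·575/4 + -2·175/2 = -63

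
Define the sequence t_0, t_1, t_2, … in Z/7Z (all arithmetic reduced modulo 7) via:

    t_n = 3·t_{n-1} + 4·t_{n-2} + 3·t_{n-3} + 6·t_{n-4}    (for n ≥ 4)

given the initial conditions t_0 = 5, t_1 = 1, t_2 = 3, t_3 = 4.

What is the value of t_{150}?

t_4 = 3·4 + 4·3 + 3·1 + 6·5 = 1
t_5 = 3·1 + 4·4 + 3·3 + 6·1 = 6
t_6 = 3·6 + 4·1 + 3·4 + 6·3 = 3
t_7 = 3·3 + 4·6 + 3·1 + 6·4 = 4
t_8 = 3·4 + 4·3 + 3·6 + 6·1 = 6
t_9 = 3·6 + 4·4 + 3·3 + 6·6 = 2
t_10 = 3·2 + 4·6 + 3·4 + 6·3 = 4
t_11 = 3·4 + 4·2 + 3·6 + 6·4 = 6
t_12 = 3·6 + 4·4 + 3·2 + 6·6 = 6
t_13 = 3·6 + 4·6 + 3·4 + 6·2 = 3
t_14 = 3·3 + 4·6 + 3·6 + 6·4 = 5
t_15 = 3·5 + 4·3 + 3·6 + 6·6 = 4
t_16 = 3·4 + 4·5 + 3·3 + 6·6 = 0
t_17 = 3·0 + 4·4 + 3·5 + 6·3 = 0
t_18 = 3·0 + 4·0 + 3·4 + 6·5 = 0
t_19 = 3·0 + 4·0 + 3·0 + 6·4 = 3
t_20 = 3·3 + 4·0 + 3·0 + 6·0 = 2
t_21 = 3·2 + 4·3 + 3·0 + 6·0 = 4
t_22 = 3·4 + 4·2 + 3·3 + 6·0 = 1
t_23 = 3·1 + 4·4 + 3·2 + 6·3 = 1
t_24 = 3·1 + 4·1 + 3·4 + 6·2 = 3
t_25 = 3·3 + 4·1 + 3·1 + 6·4 = 5
t_26 = 3·5 + 4·3 + 3·1 + 6·1 = 1
t_27 = 3·1 + 4·5 + 3·3 + 6·1 = 3
t_28 = 3·3 + 4·1 + 3·5 + 6·3 = 4
(t_25, t_26, t_27, t_28) = (5, 1, 3, 4) = (t_0, t_1, t_2, t_3), so the sequence has period 25.
150 ≡ 0 (mod 25), hence t_150 = t_0 = 5.

5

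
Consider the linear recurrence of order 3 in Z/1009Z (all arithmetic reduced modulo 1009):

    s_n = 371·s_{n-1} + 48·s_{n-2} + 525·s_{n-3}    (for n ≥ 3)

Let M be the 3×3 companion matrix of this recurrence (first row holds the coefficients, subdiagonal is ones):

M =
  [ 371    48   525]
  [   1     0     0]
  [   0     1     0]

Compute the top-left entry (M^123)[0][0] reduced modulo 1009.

951

(M^123)[0][0] is the top entry after applying M 123 times to the unit state (1, 0, 0). Equivalently it is h_{125} for the auxiliary sequence (h_n) obeying the same recurrence with h_2 = 1 and h_i = 0 for 0 ≤ i < 2:
h_3 = 371·1 + 48·0 + 525·0 = 371
h_4 = 371·371 + 48·1 + 525·0 = 465
h_5 = 371·465 + 48·371 + 525·1 = 147
h_6 = 371·147 + 48·465 + 525·371 = 211
h_7 = 371·211 + 48·147 + 525·465 = 528
h_8 = 371·528 + 48·211 + 525·147 = 671
Continuing the recurrence:
  h_9 = 631;  h_10 = 667;  h_11 = 404;  h_12 = 603;  h_13 = 997;  h_14 = 486
  h_15 = 886;  h_16 = 656;  h_17 = 230;  h_18 = 784;  h_19 = 544;  h_20 = 1002
  h_21 = 236;  h_22 = 499;  h_23 = 63;  h_24 = 704;  h_25 = 494;  h_26 = 918
  h_27 = 347;  h_28 = 299;  h_29 = 99;  h_30 = 177;  h_31 = 369;  h_32 = 615
  h_33 = 787;  h_34 = 632;  h_35 = 822;  h_36 = 804;  h_37 = 573;  h_38 = 641
  h_39 = 286;  h_40 = 802;  h_41 = 17;  h_42 = 216;  h_43 = 529;  h_44 = 635
  h_45 = 38;  h_46 = 432;  h_47 = 52;  h_48 = 447;  h_49 = 614;  h_50 = 84
  h_51 = 683;  h_52 = 609;  h_53 = 123;  h_54 = 579;  h_55 = 623;  h_56 = 620
  h_57 = 877;  h_58 = 118;  h_59 = 711;  h_60 = 363;  h_61 = 699;  h_62 = 232
  h_63 = 436;  h_64 = 52;  h_65 = 580;  h_66 = 598;  h_67 = 532;  h_68 = 851
  h_69 = 366;  h_70 = 875;  h_71 = 939;  h_72 = 326;  h_73 = 822;  h_74 = 331
  h_75 = 437;  h_76 = 129;  h_77 = 450;  h_78 = 985;  h_79 = 710;  h_80 = 62
  h_81 = 86;  h_82 = 1005;  h_83 = 888;  h_84 = 67;  h_85 = 805;  h_86 = 222
  h_87 = 791;  h_88 = 262;  h_89 = 479;  h_90 = 160;  h_91 = 949;  h_92 = 789
  h_93 = 509;  h_94 = 474;  h_95 = 30;  h_96 = 425;  h_97 = 329;  h_98 = 805
  h_99 = 784;  h_100 = 756;  h_101 = 127;  h_102 = 595;  h_103 = 179;  h_104 = 204
  h_105 = 114;  h_106 = 765;  h_107 = 859;  h_108 = 560;  h_109 = 821;  h_110 = 471
  h_111 = 622;  h_112 = 293;  h_113 = 396;  h_114 = 183;  h_115 = 584;  h_116 = 487
  h_117 = 66;  h_118 = 303;  h_119 = 953;  h_120 = 166;  h_121 = 29;  h_122 = 426
  h_123 = 392
h_124 = 371·392 + 48·426 + 525·29 = 494
h_125 = 371·494 + 48·392 + 525·426 = 951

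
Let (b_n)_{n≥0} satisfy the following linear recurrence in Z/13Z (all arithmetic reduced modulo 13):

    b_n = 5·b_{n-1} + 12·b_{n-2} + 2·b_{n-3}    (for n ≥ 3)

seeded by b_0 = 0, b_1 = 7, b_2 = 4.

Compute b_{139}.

4

b_3 = 5·4 + 12·7 + 2·0 = 0
b_4 = 5·0 + 12·4 + 2·7 = 10
b_5 = 5·10 + 12·0 + 2·4 = 6
b_6 = 5·6 + 12·10 + 2·0 = 7
b_7 = 5·7 + 12·6 + 2·10 = 10
b_8 = 5·10 + 12·7 + 2·6 = 3
b_9 = 5·3 + 12·10 + 2·7 = 6
b_10 = 5·6 + 12·3 + 2·10 = 8
b_11 = 5·8 + 12·6 + 2·3 = 1
b_12 = 5·1 + 12·8 + 2·6 = 9
b_13 = 5·9 + 12·1 + 2·8 = 8
b_14 = 5·8 + 12·9 + 2·1 = 7
b_15 = 5·7 + 12·8 + 2·9 = 6
b_16 = 5·6 + 12·7 + 2·8 = 0
b_17 = 5·0 + 12·6 + 2·7 = 8
b_18 = 5·8 + 12·0 + 2·6 = 0
b_19 = 5·0 + 12·8 + 2·0 = 5
b_20 = 5·5 + 12·0 + 2·8 = 2
b_21 = 5·2 + 12·5 + 2·0 = 5
b_22 = 5·5 + 12·2 + 2·5 = 7
b_23 = 5·7 + 12·5 + 2·2 = 8
b_24 = 5·8 + 12·7 + 2·5 = 4
b_25 = 5·4 + 12·8 + 2·7 = 0
b_26 = 5·0 + 12·4 + 2·8 = 12
b_27 = 5·12 + 12·0 + 2·4 = 3
b_28 = 5·3 + 12·12 + 2·0 = 3
b_29 = 5·3 + 12·3 + 2·12 = 10
b_30 = 5·10 + 12·3 + 2·3 = 1
b_31 = 5·1 + 12·10 + 2·3 = 1
b_32 = 5·1 + 12·1 + 2·10 = 11
b_33 = 5·11 + 12·1 + 2·1 = 4
b_34 = 5·4 + 12·11 + 2·1 = 11
b_35 = 5·11 + 12·4 + 2·11 = 8
b_36 = 5·8 + 12·11 + 2·4 = 11
b_37 = 5·11 + 12·8 + 2·11 = 4
b_38 = 5·4 + 12·11 + 2·8 = 12
b_39 = 5·12 + 12·4 + 2·11 = 0
b_40 = 5·0 + 12·12 + 2·4 = 9
b_41 = 5·9 + 12·0 + 2·12 = 4
b_42 = 5·4 + 12·9 + 2·0 = 11
b_43 = 5·11 + 12·4 + 2·9 = 4
b_44 = 5·4 + 12·11 + 2·4 = 4
b_45 = 5·4 + 12·4 + 2·11 = 12
b_46 = 5·12 + 12·4 + 2·4 = 12
b_47 = 5·12 + 12·12 + 2·4 = 4
b_48 = 5·4 + 12·12 + 2·12 = 6
b_49 = 5·6 + 12·4 + 2·12 = 11
b_50 = 5·11 + 12·6 + 2·4 = 5
b_51 = 5·5 + 12·11 + 2·6 = 0
b_52 = 5·0 + 12·5 + 2·11 = 4
b_53 = 5·4 + 12·0 + 2·5 = 4
b_54 = 5·4 + 12·4 + 2·0 = 3
b_55 = 5·3 + 12·4 + 2·4 = 6
b_56 = 5·6 + 12·3 + 2·4 = 9
b_57 = 5·9 + 12·6 + 2·3 = 6
b_58 = 5·6 + 12·9 + 2·6 = 7
b_59 = 5·7 + 12·6 + 2·9 = 8
b_60 = 5·8 + 12·7 + 2·6 = 6
b_61 = 5·6 + 12·8 + 2·7 = 10
b_62 = 5·10 + 12·6 + 2·8 = 8
b_63 = 5·8 + 12·10 + 2·6 = 3
b_64 = 5·3 + 12·8 + 2·10 = 1
b_65 = 5·1 + 12·3 + 2·8 = 5
b_66 = 5·5 + 12·1 + 2·3 = 4
b_67 = 5·4 + 12·5 + 2·1 = 4
b_68 = 5·4 + 12·4 + 2·5 = 0
b_69 = 5·0 + 12·4 + 2·4 = 4
b_70 = 5·4 + 12·0 + 2·4 = 2
b_71 = 5·2 + 12·4 + 2·0 = 6
b_72 = 5·6 + 12·2 + 2·4 = 10
b_73 = 5·10 + 12·6 + 2·2 = 9
b_74 = 5·9 + 12·10 + 2·6 = 8
b_75 = 5·8 + 12·9 + 2·10 = 12
b_76 = 5·12 + 12·8 + 2·9 = 5
b_77 = 5·5 + 12·12 + 2·8 = 3
b_78 = 5·3 + 12·5 + 2·12 = 8
b_79 = 5·8 + 12·3 + 2·5 = 8
b_80 = 5·8 + 12·8 + 2·3 = 12
b_81 = 5·12 + 12·8 + 2·8 = 3
b_82 = 5·3 + 12·12 + 2·8 = 6
b_83 = 5·6 + 12·3 + 2·12 = 12
b_84 = 5·12 + 12·6 + 2·3 = 8
b_85 = 5·8 + 12·12 + 2·6 = 1
b_86 = 5·1 + 12·8 + 2·12 = 8
b_87 = 5·8 + 12·1 + 2·8 = 3
b_88 = 5·3 + 12·8 + 2·1 = 9
b_89 = 5·9 + 12·3 + 2·8 = 6
b_90 = 5·6 + 12·9 + 2·3 = 1
b_91 = 5·1 + 12·6 + 2·9 = 4
b_92 = 5·4 + 12·1 + 2·6 = 5
b_93 = 5·5 + 12·4 + 2·1 = 10
b_94 = 5·10 + 12·5 + 2·4 = 1
b_95 = 5·1 + 12·10 + 2·5 = 5
b_96 = 5·5 + 12·1 + 2·10 = 5
b_97 = 5·5 + 12·5 + 2·1 = 9
b_98 = 5·9 + 12·5 + 2·5 = 11
b_99 = 5·11 + 12·9 + 2·5 = 4
b_100 = 5·4 + 12·11 + 2·9 = 1
b_101 = 5·1 + 12·4 + 2·11 = 10
b_102 = 5·10 + 12·1 + 2·4 = 5
b_103 = 5·5 + 12·10 + 2·1 = 4
b_104 = 5·4 + 12·5 + 2·10 = 9
b_105 = 5·9 + 12·4 + 2·5 = 12
b_106 = 5·12 + 12·9 + 2·4 = 7
b_107 = 5·7 + 12·12 + 2·9 = 2
b_108 = 5·2 + 12·7 + 2·12 = 1
b_109 = 5·1 + 12·2 + 2·7 = 4
b_110 = 5·4 + 12·1 + 2·2 = 10
b_111 = 5·10 + 12·4 + 2·1 = 9
b_112 = 5·9 + 12·10 + 2·4 = 4
b_113 = 5·4 + 12·9 + 2·10 = 5
b_114 = 5·5 + 12·4 + 2·9 = 0
b_115 = 5·0 + 12·5 + 2·4 = 3
b_116 = 5·3 + 12·0 + 2·5 = 12
b_117 = 5·12 + 12·3 + 2·0 = 5
b_118 = 5·5 + 12·12 + 2·3 = 6
b_119 = 5·6 + 12·5 + 2·12 = 10
b_120 = 5·10 + 12·6 + 2·5 = 2
b_121 = 5·2 + 12·10 + 2·6 = 12
b_122 = 5·12 + 12·2 + 2·10 = 0
b_123 = 5·0 + 12·12 + 2·2 = 5
b_124 = 5·5 + 12·0 + 2·12 = 10
b_125 = 5·10 + 12·5 + 2·0 = 6
b_126 = 5·6 + 12·10 + 2·5 = 4
b_127 = 5·4 + 12·6 + 2·10 = 8
b_128 = 5·8 + 12·4 + 2·6 = 9
b_129 = 5·9 + 12·8 + 2·4 = 6
b_130 = 5·6 + 12·9 + 2·8 = 11
b_131 = 5·11 + 12·6 + 2·9 = 2
b_132 = 5·2 + 12·11 + 2·6 = 11
b_133 = 5·11 + 12·2 + 2·11 = 10
b_134 = 5·10 + 12·11 + 2·2 = 4
b_135 = 5·4 + 12·10 + 2·11 = 6
b_136 = 5·6 + 12·4 + 2·10 = 7
b_137 = 5·7 + 12·6 + 2·4 = 11
b_138 = 5·11 + 12·7 + 2·6 = 8
b_139 = 5·8 + 12·11 + 2·7 = 4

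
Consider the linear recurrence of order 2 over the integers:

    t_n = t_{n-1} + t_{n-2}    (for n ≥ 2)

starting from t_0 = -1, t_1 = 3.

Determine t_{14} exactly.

t_2 = 1·3 + 1·-1 = 2
t_3 = 1·2 + 1·3 = 5
t_4 = 1·5 + 1·2 = 7
t_5 = 1·7 + 1·5 = 12
t_6 = 1·12 + 1·7 = 19
t_7 = 1·19 + 1·12 = 31
t_8 = 1·31 + 1·19 = 50
t_9 = 1·50 + 1·31 = 81
t_10 = 1·81 + 1·50 = 131
t_11 = 1·131 + 1·81 = 212
t_12 = 1·212 + 1·131 = 343
t_13 = 1·343 + 1·212 = 555
t_14 = 1·555 + 1·343 = 898

898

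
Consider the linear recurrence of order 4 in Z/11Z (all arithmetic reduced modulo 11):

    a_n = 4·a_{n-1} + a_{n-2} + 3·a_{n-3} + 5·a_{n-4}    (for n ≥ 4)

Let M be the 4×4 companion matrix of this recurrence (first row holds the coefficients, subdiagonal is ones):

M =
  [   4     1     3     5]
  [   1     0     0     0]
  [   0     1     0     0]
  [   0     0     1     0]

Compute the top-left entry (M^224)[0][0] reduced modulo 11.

5

(M^224)[0][0] is the top entry after applying M 224 times to the unit state (1, 0, 0, 0). Equivalently it is h_{227} for the auxiliary sequence (h_n) obeying the same recurrence with h_3 = 1 and h_i = 0 for 0 ≤ i < 3:
h_4 = 4·1 + 1·0 + 3·0 + 5·0 = 4
h_5 = 4·4 + 1·1 + 3·0 + 5·0 = 6
h_6 = 4·6 + 1·4 + 3·1 + 5·0 = 9
h_7 = 4·9 + 1·6 + 3·4 + 5·1 = 4
h_8 = 4·4 + 1·9 + 3·6 + 5·4 = 8
h_9 = 4·8 + 1·4 + 3·9 + 5·6 = 5
Continuing the recurrence:
  h_10 = 8;  h_11 = 4;  h_12 = 2;  h_13 = 6;  h_14 = 1;  h_15 = 3
  h_16 = 8;  h_17 = 2;  h_18 = 8;  h_19 = 7;  h_20 = 5;  h_21 = 6
  h_22 = 2;  h_23 = 9;  h_24 = 4;  h_25 = 6;  h_26 = 10;  h_27 = 4
  h_28 = 9;  h_29 = 1;  h_30 = 9;  h_31 = 7;  h_32 = 8;  h_33 = 5
  h_34 = 6;  h_35 = 0;  h_36 = 6;  h_37 = 1;  h_38 = 7;  h_39 = 3
  h_40 = 8;  h_41 = 6;  h_42 = 10;  h_43 = 8;  h_44 = 1;  h_45 = 6
  h_46 = 0;  h_47 = 5;  h_48 = 10;  h_49 = 9;  h_50 = 6;  h_51 = 0
  h_52 = 6;  h_53 = 10;  h_54 = 10;  h_55 = 2;  h_56 = 1;  h_57 = 9
  h_58 = 5;  h_59 = 9;  h_60 = 7;  h_61 = 9;  h_62 = 7;  h_63 = 4
  h_64 = 8;  h_65 = 3;  h_66 = 1;  h_67 = 7;  h_68 = 1;  h_69 = 7
  h_70 = 0;  h_71 = 1;  h_72 = 8;  h_73 = 2;  h_74 = 8;  h_75 = 8
  h_76 = 9;  h_77 = 1;  h_78 = 0;  h_79 = 2;  h_80 = 1;  h_81 = 0
  h_82 = 7;  h_83 = 8;  h_84 = 0;  h_85 = 7;  h_86 = 10;  h_87 = 10
  h_88 = 5;  h_89 = 7;  h_90 = 3;  h_91 = 7;  h_92 = 0;  h_93 = 7
  h_94 = 9;  h_95 = 1;  h_96 = 1;  h_97 = 1;  h_98 = 9;  h_99 = 1
  h_100 = 10;  h_101 = 7;  h_102 = 9;  h_103 = 1;  h_104 = 7;  h_105 = 3
  h_106 = 1;  h_107 = 0;  h_108 = 1;  h_109 = 0;  h_110 = 6;  h_111 = 5
  h_112 = 9;  h_113 = 4;  h_114 = 4;  h_115 = 6;  h_116 = 8;  h_117 = 4
  h_118 = 7;  h_119 = 9;  h_120 = 7;  h_121 = 1;  h_122 = 7;  h_123 = 7
  h_124 = 7;  h_125 = 6;  h_126 = 10;  h_127 = 3;  h_128 = 9;  h_129 = 0
  h_130 = 2;  h_131 = 6;  h_132 = 5;  h_133 = 10;  h_134 = 7;  h_135 = 6
  h_136 = 9;  h_137 = 3;  h_138 = 8;  h_139 = 4;  h_140 = 1;  h_141 = 3
  h_142 = 10;  h_143 = 0;  h_144 = 2;  h_145 = 9;  h_146 = 0;  h_147 = 4
  h_148 = 9;  h_149 = 8;  h_150 = 9;  h_151 = 3;  h_152 = 2;  h_153 = 1
  h_154 = 5;  h_155 = 9;  h_156 = 10;  h_157 = 3;  h_158 = 8;  h_159 = 0
  h_160 = 1;  h_161 = 10;  h_162 = 4;  h_163 = 7;  h_164 = 1;  h_165 = 7
  h_166 = 4;  h_167 = 6;  h_168 = 10;  h_169 = 5;  h_170 = 2;  h_171 = 7
  h_172 = 7;  h_173 = 0;  h_174 = 5;  h_175 = 10;  h_176 = 3;  h_177 = 4
  h_178 = 8;  h_179 = 7;  h_180 = 8;  h_181 = 6;  h_182 = 5;  h_183 = 8
  h_184 = 7;  h_185 = 4;  h_186 = 6;  h_187 = 1;  h_188 = 2;  h_189 = 3
  h_190 = 3;  h_191 = 4;  h_192 = 5;  h_193 = 4;  h_194 = 4;  h_195 = 0
  h_196 = 8;  h_197 = 9;  h_198 = 9;  h_199 = 3;  h_200 = 0;  h_201 = 9
  h_202 = 2;  h_203 = 10;  h_204 = 3;  h_205 = 7;  h_206 = 5;  h_207 = 9
  h_208 = 0;  h_209 = 4;  h_210 = 2;  h_211 = 2;  h_212 = 0;  h_213 = 6
  h_214 = 7;  h_215 = 0;  h_216 = 3;  h_217 = 8;  h_218 = 4;  h_219 = 0
  h_220 = 10;  h_221 = 4;  h_222 = 2;  h_223 = 9;  h_224 = 1;  h_225 = 6
h_226 = 4·6 + 1·1 + 3·9 + 5·2 = 7
h_227 = 4·7 + 1·6 + 3·1 + 5·9 = 5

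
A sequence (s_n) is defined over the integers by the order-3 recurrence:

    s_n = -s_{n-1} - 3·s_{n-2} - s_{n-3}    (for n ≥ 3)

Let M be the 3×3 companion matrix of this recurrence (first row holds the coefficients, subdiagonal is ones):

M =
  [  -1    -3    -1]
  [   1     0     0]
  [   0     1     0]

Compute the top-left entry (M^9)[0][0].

(M^9)[0][0] is the top entry after applying M 9 times to the unit state (1, 0, 0). Equivalently it is h_{11} for the auxiliary sequence (h_n) obeying the same recurrence with h_2 = 1 and h_i = 0 for 0 ≤ i < 2:
h_3 = -1·1 + -3·0 + -1·0 = -1
h_4 = -1·-1 + -3·1 + -1·0 = -2
h_5 = -1·-2 + -3·-1 + -1·1 = 4
h_6 = -1·4 + -3·-2 + -1·-1 = 3
h_7 = -1·3 + -3·4 + -1·-2 = -13
h_8 = -1·-13 + -3·3 + -1·4 = 0
h_9 = -1·0 + -3·-13 + -1·3 = 36
h_10 = -1·36 + -3·0 + -1·-13 = -23
h_11 = -1·-23 + -3·36 + -1·0 = -85

-85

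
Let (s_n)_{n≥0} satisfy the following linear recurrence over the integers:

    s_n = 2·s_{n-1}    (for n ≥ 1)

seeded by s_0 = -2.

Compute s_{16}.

s_1 = 2·-2 = -4
s_2 = 2·-4 = -8
s_3 = 2·-8 = -16
s_4 = 2·-16 = -32
s_5 = 2·-32 = -64
s_6 = 2·-64 = -128
s_7 = 2·-128 = -256
s_8 = 2·-256 = -512
s_9 = 2·-512 = -1024
s_10 = 2·-1024 = -2048
s_11 = 2·-2048 = -4096
s_12 = 2·-4096 = -8192
s_13 = 2·-8192 = -16384
s_14 = 2·-16384 = -32768
s_15 = 2·-32768 = -65536
s_16 = 2·-65536 = -131072

-131072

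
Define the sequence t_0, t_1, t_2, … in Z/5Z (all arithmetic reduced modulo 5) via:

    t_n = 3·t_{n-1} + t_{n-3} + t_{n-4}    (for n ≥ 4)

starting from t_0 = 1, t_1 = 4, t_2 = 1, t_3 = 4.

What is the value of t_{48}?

0

t_4 = 3·4 + 0·1 + 1·4 + 1·1 = 2
t_5 = 3·2 + 0·4 + 1·1 + 1·4 = 1
t_6 = 3·1 + 0·2 + 1·4 + 1·1 = 3
t_7 = 3·3 + 0·1 + 1·2 + 1·4 = 0
t_8 = 3·0 + 0·3 + 1·1 + 1·2 = 3
t_9 = 3·3 + 0·0 + 1·3 + 1·1 = 3
t_10 = 3·3 + 0·3 + 1·0 + 1·3 = 2
t_11 = 3·2 + 0·3 + 1·3 + 1·0 = 4
t_12 = 3·4 + 0·2 + 1·3 + 1·3 = 3
t_13 = 3·3 + 0·4 + 1·2 + 1·3 = 4
t_14 = 3·4 + 0·3 + 1·4 + 1·2 = 3
t_15 = 3·3 + 0·4 + 1·3 + 1·4 = 1
t_16 = 3·1 + 0·3 + 1·4 + 1·3 = 0
t_17 = 3·0 + 0·1 + 1·3 + 1·4 = 2
t_18 = 3·2 + 0·0 + 1·1 + 1·3 = 0
t_19 = 3·0 + 0·2 + 1·0 + 1·1 = 1
t_20 = 3·1 + 0·0 + 1·2 + 1·0 = 0
t_21 = 3·0 + 0·1 + 1·0 + 1·2 = 2
t_22 = 3·2 + 0·0 + 1·1 + 1·0 = 2
t_23 = 3·2 + 0·2 + 1·0 + 1·1 = 2
t_24 = 3·2 + 0·2 + 1·2 + 1·0 = 3
t_25 = 3·3 + 0·2 + 1·2 + 1·2 = 3
t_26 = 3·3 + 0·3 + 1·2 + 1·2 = 3
t_27 = 3·3 + 0·3 + 1·3 + 1·2 = 4
t_28 = 3·4 + 0·3 + 1·3 + 1·3 = 3
t_29 = 3·3 + 0·4 + 1·3 + 1·3 = 0
t_30 = 3·0 + 0·3 + 1·4 + 1·3 = 2
t_31 = 3·2 + 0·0 + 1·3 + 1·4 = 3
t_32 = 3·3 + 0·2 + 1·0 + 1·3 = 2
t_33 = 3·2 + 0·3 + 1·2 + 1·0 = 3
t_34 = 3·3 + 0·2 + 1·3 + 1·2 = 4
t_35 = 3·4 + 0·3 + 1·2 + 1·3 = 2
t_36 = 3·2 + 0·4 + 1·3 + 1·2 = 1
t_37 = 3·1 + 0·2 + 1·4 + 1·3 = 0
t_38 = 3·0 + 0·1 + 1·2 + 1·4 = 1
t_39 = 3·1 + 0·0 + 1·1 + 1·2 = 1
t_40 = 3·1 + 0·1 + 1·0 + 1·1 = 4
t_41 = 3·4 + 0·1 + 1·1 + 1·0 = 3
t_42 = 3·3 + 0·4 + 1·1 + 1·1 = 1
t_43 = 3·1 + 0·3 + 1·4 + 1·1 = 3
t_44 = 3·3 + 0·1 + 1·3 + 1·4 = 1
t_45 = 3·1 + 0·3 + 1·1 + 1·3 = 2
t_46 = 3·2 + 0·1 + 1·3 + 1·1 = 0
t_47 = 3·0 + 0·2 + 1·1 + 1·3 = 4
t_48 = 3·4 + 0·0 + 1·2 + 1·1 = 0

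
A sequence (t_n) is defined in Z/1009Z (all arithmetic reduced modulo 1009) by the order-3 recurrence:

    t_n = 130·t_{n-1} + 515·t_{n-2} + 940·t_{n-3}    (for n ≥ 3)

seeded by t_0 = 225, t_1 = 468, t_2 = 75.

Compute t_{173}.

t_3 = 130·75 + 515·468 + 940·225 = 148
t_4 = 130·148 + 515·75 + 940·468 = 348
t_5 = 130·348 + 515·148 + 940·75 = 250
t_6 = 130·250 + 515·348 + 940·148 = 717
t_7 = 130·717 + 515·250 + 940·348 = 184
t_8 = 130·184 + 515·717 + 940·250 = 577
Continuing the recurrence:
  t_9 = 226;  t_10 = 40;  t_11 = 48;  t_12 = 147;  t_13 = 710;  t_14 = 226
  t_15 = 458;  t_16 = 815;  t_17 = 319;  t_18 = 768;  t_19 = 36;  t_20 = 823
  t_21 = 899;  t_22 = 434;  t_23 = 496;  t_24 = 952;  t_25 = 140;  t_26 = 26
  t_27 = 711;  t_28 = 305;  t_29 = 421;  t_30 = 297;  t_31 = 292;  t_32 = 426
  t_33 = 620;  t_34 = 349;  t_35 = 288;  t_36 = 847;  t_37 = 261;  t_38 = 249
  t_39 = 379;  t_40 = 74;  t_41 = 959;  t_42 = 414;  t_43 = 766;  t_44 = 423
  t_45 = 161;  t_46 = 265;  t_47 = 395;  t_48 = 141;  t_49 = 661;  t_50 = 120
  t_51 = 199;  t_52 = 692;  t_53 = 527;  t_54 = 496;  t_55 = 572;  t_56 = 827
  t_57 = 590;  t_58 = 6;  t_59 = 362;  t_60 = 359;  t_61 = 616;  t_62 = 854
  t_63 = 898;  t_64 = 465;  t_65 = 863;  t_66 = 120;  t_67 = 144;  t_68 = 793
  t_69 = 467;  t_70 = 74;  t_71 = 671;  t_72 = 289;  t_73 = 663;  t_74 = 43
  t_75 = 178;  t_76 = 547;  t_77 = 391;  t_78 = 400;  t_79 = 705;  t_80 = 259
  t_81 = 860;  t_82 = 794;  t_83 = 542;  t_84 = 286;  t_85 = 193;  t_86 = 785
  t_87 = 91;  t_88 = 197;  t_89 = 148;  t_90 = 399;  t_91 = 480;  t_92 = 378
  t_93 = 415;  t_94 = 583;  t_95 = 84;  t_96 = 10;  t_97 = 297;  t_98 = 631
  t_99 = 207;  t_100 = 430;  t_101 = 913;  t_102 = 959;  t_103 = 155;  t_104 = 15
  t_105 = 469;  t_106 = 487;  t_107 = 101;  t_108 = 513;  t_109 = 346;  t_110 = 515
  t_111 = 880;  t_112 = 583;  t_113 = 54;  t_114 = 349;  t_115 = 665;  t_116 = 119
  t_117 = 894;  t_118 = 450;  t_119 = 145;  t_120 = 231;  t_121 = 1007;  t_122 = 737
  t_123 = 139;  t_124 = 217;  t_125 = 510;  t_126 = 970;  t_127 = 447;  t_128 = 817
  t_129 = 82;  t_130 = 1008;  t_131 = 862;  t_132 = 951;  t_133 = 571;  t_134 = 17
  t_135 = 604;  t_136 = 453;  t_137 = 492;  t_138 = 302;  t_139 = 52;  t_140 = 199
  t_141 = 533;  t_142 = 693;  t_143 = 731;  t_144 = 449;  t_145 = 571;  t_146 = 758
  t_147 = 402;  t_148 = 640;  t_149 = 813;  t_150 = 925;  t_151 = 375;  t_152 = 852
  t_153 = 927;  t_154 = 663;  t_155 = 307;  t_156 = 566;  t_157 = 282;  t_158 = 231
  t_159 = 1000;  t_160 = 464;  t_161 = 395;  t_162 = 339;  t_163 = 562;  t_164 = 428
  t_165 = 817;  t_166 = 287;  t_167 = 717;  t_168 = 1004;  t_169 = 697;  t_170 = 220
  t_171 = 444
t_172 = 130·444 + 515·220 + 940·697 = 838
t_173 = 130·838 + 515·444 + 940·220 = 549

549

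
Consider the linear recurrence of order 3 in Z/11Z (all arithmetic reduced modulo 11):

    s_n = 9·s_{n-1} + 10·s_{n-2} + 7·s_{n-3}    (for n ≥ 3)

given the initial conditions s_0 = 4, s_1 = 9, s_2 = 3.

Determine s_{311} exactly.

s_3 = 9·3 + 10·9 + 7·4 = 2
s_4 = 9·2 + 10·3 + 7·9 = 1
s_5 = 9·1 + 10·2 + 7·3 = 6
s_6 = 9·6 + 10·1 + 7·2 = 1
s_7 = 9·1 + 10·6 + 7·1 = 10
s_8 = 9·10 + 10·1 + 7·6 = 10
s_9 = 9·10 + 10·10 + 7·1 = 10
s_10 = 9·10 + 10·10 + 7·10 = 7
s_11 = 9·7 + 10·10 + 7·10 = 2
s_12 = 9·2 + 10·7 + 7·10 = 4
s_13 = 9·4 + 10·2 + 7·7 = 6
s_14 = 9·6 + 10·4 + 7·2 = 9
s_15 = 9·9 + 10·6 + 7·4 = 4
s_16 = 9·4 + 10·9 + 7·6 = 3
s_17 = 9·3 + 10·4 + 7·9 = 9
s_18 = 9·9 + 10·3 + 7·4 = 7
s_19 = 9·7 + 10·9 + 7·3 = 9
s_20 = 9·9 + 10·7 + 7·9 = 5
s_21 = 9·5 + 10·9 + 7·7 = 8
s_22 = 9·8 + 10·5 + 7·9 = 9
s_23 = 9·9 + 10·8 + 7·5 = 9
s_24 = 9·9 + 10·9 + 7·8 = 7
s_25 = 9·7 + 10·9 + 7·9 = 7
s_26 = 9·7 + 10·7 + 7·9 = 9
s_27 = 9·9 + 10·7 + 7·7 = 2
s_28 = 9·2 + 10·9 + 7·7 = 3
s_29 = 9·3 + 10·2 + 7·9 = 0
s_30 = 9·0 + 10·3 + 7·2 = 0
s_31 = 9·0 + 10·0 + 7·3 = 10
s_32 = 9·10 + 10·0 + 7·0 = 2
s_33 = 9·2 + 10·10 + 7·0 = 8
s_34 = 9·8 + 10·2 + 7·10 = 8
s_35 = 9·8 + 10·8 + 7·2 = 1
s_36 = 9·1 + 10·8 + 7·8 = 2
s_37 = 9·2 + 10·1 + 7·8 = 7
s_38 = 9·7 + 10·2 + 7·1 = 2
s_39 = 9·2 + 10·7 + 7·2 = 3
s_40 = 9·3 + 10·2 + 7·7 = 8
s_41 = 9·8 + 10·3 + 7·2 = 6
s_42 = 9·6 + 10·8 + 7·3 = 1
s_43 = 9·1 + 10·6 + 7·8 = 4
s_44 = 9·4 + 10·1 + 7·6 = 0
s_45 = 9·0 + 10·4 + 7·1 = 3
s_46 = 9·3 + 10·0 + 7·4 = 0
s_47 = 9·0 + 10·3 + 7·0 = 8
s_48 = 9·8 + 10·0 + 7·3 = 5
s_49 = 9·5 + 10·8 + 7·0 = 4
s_50 = 9·4 + 10·5 + 7·8 = 10
s_51 = 9·10 + 10·4 + 7·5 = 0
s_52 = 9·0 + 10·10 + 7·4 = 7
s_53 = 9·7 + 10·0 + 7·10 = 1
s_54 = 9·1 + 10·7 + 7·0 = 2
s_55 = 9·2 + 10·1 + 7·7 = 0
s_56 = 9·0 + 10·2 + 7·1 = 5
s_57 = 9·5 + 10·0 + 7·2 = 4
s_58 = 9·4 + 10·5 + 7·0 = 9
s_59 = 9·9 + 10·4 + 7·5 = 2
s_60 = 9·2 + 10·9 + 7·4 = 4
s_61 = 9·4 + 10·2 + 7·9 = 9
s_62 = 9·9 + 10·4 + 7·2 = 3
(s_60, s_61, s_62) = (4, 9, 3) = (s_0, s_1, s_2), so the sequence has period 60.
311 ≡ 11 (mod 60), hence s_311 = s_11 = 2.

2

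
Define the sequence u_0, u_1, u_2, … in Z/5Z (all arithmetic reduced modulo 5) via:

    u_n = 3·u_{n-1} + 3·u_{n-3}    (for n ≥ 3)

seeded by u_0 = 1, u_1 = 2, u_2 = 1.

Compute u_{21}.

2

u_3 = 3·1 + 0·2 + 3·1 = 1
u_4 = 3·1 + 0·1 + 3·2 = 4
u_5 = 3·4 + 0·1 + 3·1 = 0
u_6 = 3·0 + 0·4 + 3·1 = 3
u_7 = 3·3 + 0·0 + 3·4 = 1
u_8 = 3·1 + 0·3 + 3·0 = 3
u_9 = 3·3 + 0·1 + 3·3 = 3
u_10 = 3·3 + 0·3 + 3·1 = 2
u_11 = 3·2 + 0·3 + 3·3 = 0
u_12 = 3·0 + 0·2 + 3·3 = 4
u_13 = 3·4 + 0·0 + 3·2 = 3
u_14 = 3·3 + 0·4 + 3·0 = 4
u_15 = 3·4 + 0·3 + 3·4 = 4
u_16 = 3·4 + 0·4 + 3·3 = 1
u_17 = 3·1 + 0·4 + 3·4 = 0
u_18 = 3·0 + 0·1 + 3·4 = 2
u_19 = 3·2 + 0·0 + 3·1 = 4
u_20 = 3·4 + 0·2 + 3·0 = 2
u_21 = 3·2 + 0·4 + 3·2 = 2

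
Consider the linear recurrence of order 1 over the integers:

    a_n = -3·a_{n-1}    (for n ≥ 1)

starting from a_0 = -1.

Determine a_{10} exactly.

a_1 = -3·-1 = 3
a_2 = -3·3 = -9
a_3 = -3·-9 = 27
a_4 = -3·27 = -81
a_5 = -3·-81 = 243
a_6 = -3·243 = -729
a_7 = -3·-729 = 2187
a_8 = -3·2187 = -6561
a_9 = -3·-6561 = 19683
a_10 = -3·19683 = -59049

-59049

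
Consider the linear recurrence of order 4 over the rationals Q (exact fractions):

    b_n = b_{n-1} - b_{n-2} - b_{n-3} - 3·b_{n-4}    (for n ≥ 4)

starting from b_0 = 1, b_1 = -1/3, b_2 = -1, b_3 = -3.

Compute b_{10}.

-281/3

b_4 = 1·-3 + -1·-1 + -1·-1/3 + -3·1 = -14/3
b_5 = 1·-14/3 + -1·-3 + -1·-1 + -3·-1/3 = 1/3
b_6 = 1·1/3 + -1·-14/3 + -1·-3 + -3·-1 = 11
b_7 = 1·11 + -1·1/3 + -1·-14/3 + -3·-3 = 73/3
b_8 = 1·73/3 + -1·11 + -1·1/3 + -3·-14/3 = 27
b_9 = 1·27 + -1·73/3 + -1·11 + -3·1/3 = -28/3
b_10 = 1·-28/3 + -1·27 + -1·73/3 + -3·11 = -281/3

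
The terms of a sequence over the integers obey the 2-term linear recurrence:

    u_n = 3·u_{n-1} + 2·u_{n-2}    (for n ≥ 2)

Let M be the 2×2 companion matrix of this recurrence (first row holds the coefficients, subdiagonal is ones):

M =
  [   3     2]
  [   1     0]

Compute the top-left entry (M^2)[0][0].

(M^2)[0][0] is the top entry after applying M 2 times to the unit state (1, 0). Equivalently it is h_{3} for the auxiliary sequence (h_n) obeying the same recurrence with h_1 = 1 and h_i = 0 for 0 ≤ i < 1:
h_2 = 3·1 + 2·0 = 3
h_3 = 3·3 + 2·1 = 11

11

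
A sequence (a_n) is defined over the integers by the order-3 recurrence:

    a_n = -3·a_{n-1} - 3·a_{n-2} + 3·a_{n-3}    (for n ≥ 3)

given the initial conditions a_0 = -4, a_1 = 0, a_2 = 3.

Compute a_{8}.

-1296

a_3 = -3·3 + -3·0 + 3·-4 = -21
a_4 = -3·-21 + -3·3 + 3·0 = 54
a_5 = -3·54 + -3·-21 + 3·3 = -90
a_6 = -3·-90 + -3·54 + 3·-21 = 45
a_7 = -3·45 + -3·-90 + 3·54 = 297
a_8 = -3·297 + -3·45 + 3·-90 = -1296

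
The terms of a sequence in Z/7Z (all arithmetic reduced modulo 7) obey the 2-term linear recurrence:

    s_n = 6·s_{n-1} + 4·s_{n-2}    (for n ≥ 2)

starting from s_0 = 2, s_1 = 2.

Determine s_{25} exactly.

s_2 = 6·2 + 4·2 = 6
s_3 = 6·6 + 4·2 = 2
s_4 = 6·2 + 4·6 = 1
s_5 = 6·1 + 4·2 = 0
s_6 = 6·0 + 4·1 = 4
s_7 = 6·4 + 4·0 = 3
s_8 = 6·3 + 4·4 = 6
s_9 = 6·6 + 4·3 = 6
s_10 = 6·6 + 4·6 = 4
s_11 = 6·4 + 4·6 = 6
s_12 = 6·6 + 4·4 = 3
s_13 = 6·3 + 4·6 = 0
s_14 = 6·0 + 4·3 = 5
s_15 = 6·5 + 4·0 = 2
s_16 = 6·2 + 4·5 = 4
s_17 = 6·4 + 4·2 = 4
s_18 = 6·4 + 4·4 = 5
s_19 = 6·5 + 4·4 = 4
s_20 = 6·4 + 4·5 = 2
s_21 = 6·2 + 4·4 = 0
s_22 = 6·0 + 4·2 = 1
s_23 = 6·1 + 4·0 = 6
s_24 = 6·6 + 4·1 = 5
s_25 = 6·5 + 4·6 = 5

5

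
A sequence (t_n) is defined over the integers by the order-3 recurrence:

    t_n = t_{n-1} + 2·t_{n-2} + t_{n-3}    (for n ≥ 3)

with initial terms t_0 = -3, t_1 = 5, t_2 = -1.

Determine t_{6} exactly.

44

t_3 = 1·-1 + 2·5 + 1·-3 = 6
t_4 = 1·6 + 2·-1 + 1·5 = 9
t_5 = 1·9 + 2·6 + 1·-1 = 20
t_6 = 1·20 + 2·9 + 1·6 = 44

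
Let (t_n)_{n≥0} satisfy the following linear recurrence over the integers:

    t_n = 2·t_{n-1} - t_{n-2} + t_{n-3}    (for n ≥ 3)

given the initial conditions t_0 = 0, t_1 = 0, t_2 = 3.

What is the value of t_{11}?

t_3 = 2·3 + -1·0 + 1·0 = 6
t_4 = 2·6 + -1·3 + 1·0 = 9
t_5 = 2·9 + -1·6 + 1·3 = 15
t_6 = 2·15 + -1·9 + 1·6 = 27
t_7 = 2·27 + -1·15 + 1·9 = 48
t_8 = 2·48 + -1·27 + 1·15 = 84
t_9 = 2·84 + -1·48 + 1·27 = 147
t_10 = 2·147 + -1·84 + 1·48 = 258
t_11 = 2·258 + -1·147 + 1·84 = 453

453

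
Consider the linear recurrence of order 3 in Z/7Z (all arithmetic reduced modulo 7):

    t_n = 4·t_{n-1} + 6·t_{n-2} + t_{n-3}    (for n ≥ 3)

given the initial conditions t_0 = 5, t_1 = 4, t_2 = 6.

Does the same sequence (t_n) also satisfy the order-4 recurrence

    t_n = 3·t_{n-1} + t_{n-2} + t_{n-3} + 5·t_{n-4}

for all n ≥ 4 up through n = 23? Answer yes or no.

Terms t_0..t_23: 5, 4, 6, 4, 0, 2, 5, 4, 6, 4, 0, 2, 5, 4, 6, 4, 0, 2, 5, 4, 6, 4, 0, 2
n=4: candidate gives 5, actual t_4 = 0 ✗

no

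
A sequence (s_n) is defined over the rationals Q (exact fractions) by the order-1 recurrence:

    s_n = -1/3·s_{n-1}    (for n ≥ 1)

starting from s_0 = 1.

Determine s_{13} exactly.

-1/1594323

s_1 = -1/3·1 = -1/3
s_2 = -1/3·-1/3 = 1/9
s_3 = -1/3·1/9 = -1/27
s_4 = -1/3·-1/27 = 1/81
s_5 = -1/3·1/81 = -1/243
s_6 = -1/3·-1/243 = 1/729
s_7 = -1/3·1/729 = -1/2187
s_8 = -1/3·-1/2187 = 1/6561
s_9 = -1/3·1/6561 = -1/19683
s_10 = -1/3·-1/19683 = 1/59049
s_11 = -1/3·1/59049 = -1/177147
s_12 = -1/3·-1/177147 = 1/531441
s_13 = -1/3·1/531441 = -1/1594323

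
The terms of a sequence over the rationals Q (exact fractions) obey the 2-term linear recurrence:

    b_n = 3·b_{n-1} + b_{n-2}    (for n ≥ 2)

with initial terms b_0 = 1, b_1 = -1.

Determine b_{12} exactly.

-325799

b_2 = 3·-1 + 1·1 = -2
b_3 = 3·-2 + 1·-1 = -7
b_4 = 3·-7 + 1·-2 = -23
b_5 = 3·-23 + 1·-7 = -76
b_6 = 3·-76 + 1·-23 = -251
b_7 = 3·-251 + 1·-76 = -829
b_8 = 3·-829 + 1·-251 = -2738
b_9 = 3·-2738 + 1·-829 = -9043
b_10 = 3·-9043 + 1·-2738 = -29867
b_11 = 3·-29867 + 1·-9043 = -98644
b_12 = 3·-98644 + 1·-29867 = -325799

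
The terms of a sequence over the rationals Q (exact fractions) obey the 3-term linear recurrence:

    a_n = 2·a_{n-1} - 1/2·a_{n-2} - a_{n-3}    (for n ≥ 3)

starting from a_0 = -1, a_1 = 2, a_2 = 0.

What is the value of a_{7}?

-10

a_3 = 2·0 + -1/2·2 + -1·-1 = 0
a_4 = 2·0 + -1/2·0 + -1·2 = -2
a_5 = 2·-2 + -1/2·0 + -1·0 = -4
a_6 = 2·-4 + -1/2·-2 + -1·0 = -7
a_7 = 2·-7 + -1/2·-4 + -1·-2 = -10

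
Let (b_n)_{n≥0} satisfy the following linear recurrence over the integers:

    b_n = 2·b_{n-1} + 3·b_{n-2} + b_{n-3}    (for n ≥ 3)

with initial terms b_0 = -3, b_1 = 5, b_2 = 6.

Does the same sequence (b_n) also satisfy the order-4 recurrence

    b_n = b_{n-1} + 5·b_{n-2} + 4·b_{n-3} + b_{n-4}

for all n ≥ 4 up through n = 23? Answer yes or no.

yes

Terms b_0..b_23: -3, 5, 6, 24, 71, 220, 677, 2085, 6421, 19774, 60896, 187535, 577532, 1778565, 5477261, 16867749, 51945846, 159972200, 492649687, 1517161820, 4672244901, 14388624949, 44311146421, 136460412590
n=4: candidate gives 71, actual b_4 = 71 ✓
n=5: candidate gives 220, actual b_5 = 220 ✓
n=6: candidate gives 677, actual b_6 = 677 ✓
n=7: candidate gives 2085, actual b_7 = 2085 ✓
n=8: candidate gives 6421, actual b_8 = 6421 ✓
n=9: candidate gives 19774, actual b_9 = 19774 ✓
n=10: candidate gives 60896, actual b_10 = 60896 ✓
n=11: candidate gives 187535, actual b_11 = 187535 ✓
n=12: candidate gives 577532, actual b_12 = 577532 ✓
n=13: candidate gives 1778565, actual b_13 = 1778565 ✓
n=14: candidate gives 5477261, actual b_14 = 5477261 ✓
n=15: candidate gives 16867749, actual b_15 = 16867749 ✓
n=16: candidate gives 51945846, actual b_16 = 51945846 ✓
n=17: candidate gives 159972200, actual b_17 = 159972200 ✓
n=18: candidate gives 492649687, actual b_18 = 492649687 ✓
n=19: candidate gives 1517161820, actual b_19 = 1517161820 ✓
n=20: candidate gives 4672244901, actual b_20 = 4672244901 ✓
n=21: candidate gives 14388624949, actual b_21 = 14388624949 ✓
n=22: candidate gives 44311146421, actual b_22 = 44311146421 ✓
n=23: candidate gives 136460412590, actual b_23 = 136460412590 ✓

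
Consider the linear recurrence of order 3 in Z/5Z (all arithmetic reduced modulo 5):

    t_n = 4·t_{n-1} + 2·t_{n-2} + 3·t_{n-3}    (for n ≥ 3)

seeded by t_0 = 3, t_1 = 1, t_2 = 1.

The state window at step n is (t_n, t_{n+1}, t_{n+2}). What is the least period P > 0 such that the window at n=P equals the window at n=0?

12

n=0: window = (3, 1, 1)
n=1: window = (1, 1, 0)
n=2: window = (1, 0, 0)
n=3: window = (0, 0, 3)
n=4: window = (0, 3, 2)
n=5: window = (3, 2, 4)
n=6: window = (2, 4, 4)
n=7: window = (4, 4, 0)
n=8: window = (4, 0, 0)
n=9: window = (0, 0, 2)
n=10: window = (0, 2, 3)
n=11: window = (2, 3, 1)
n=12: window = (3, 1, 1)
window at n=12 equals window at n=0 → period = 12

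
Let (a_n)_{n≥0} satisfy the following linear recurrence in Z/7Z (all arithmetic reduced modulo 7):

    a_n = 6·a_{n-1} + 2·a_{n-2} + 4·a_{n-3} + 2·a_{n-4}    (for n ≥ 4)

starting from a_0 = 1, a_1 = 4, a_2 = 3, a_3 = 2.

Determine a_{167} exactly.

a_4 = 6·2 + 2·3 + 4·4 + 2·1 = 1
a_5 = 6·1 + 2·2 + 4·3 + 2·4 = 2
a_6 = 6·2 + 2·1 + 4·2 + 2·3 = 0
a_7 = 6·0 + 2·2 + 4·1 + 2·2 = 5
a_8 = 6·5 + 2·0 + 4·2 + 2·1 = 5
a_9 = 6·5 + 2·5 + 4·0 + 2·2 = 2
Continuing the recurrence:
  a_10 = 0;  a_11 = 6;  a_12 = 5;  a_13 = 4;  a_14 = 2;  a_15 = 3
  a_16 = 6;  a_17 = 2;  a_18 = 5;  a_19 = 1;  a_20 = 1;  a_21 = 4
  a_22 = 5;  a_23 = 2;  a_24 = 5;  a_25 = 6;  a_26 = 1;  a_27 = 0
  a_28 = 1;  a_29 = 1;  a_30 = 3;  a_31 = 3;  a_32 = 2;  a_33 = 4
  a_34 = 4;  a_35 = 4;  a_36 = 3;  a_37 = 1;  a_38 = 1;  a_39 = 0
  a_40 = 5;  a_41 = 1;  a_42 = 4;  a_43 = 4;  a_44 = 4;  a_45 = 1
  a_46 = 3;  a_47 = 2;  a_48 = 2;  a_49 = 2;  a_50 = 2;  a_51 = 0
  a_52 = 2;  a_53 = 3;  a_54 = 5;  a_55 = 2;  a_56 = 3;  a_57 = 6
  a_58 = 4;  a_59 = 3;  a_60 = 0;  a_61 = 6;  a_62 = 0;  a_63 = 4
  a_64 = 6;  a_65 = 0;  a_66 = 0;  a_67 = 4;  a_68 = 1;  a_69 = 0
  a_70 = 4;  a_71 = 1;  a_72 = 2;  a_73 = 2;  a_74 = 0;  a_75 = 0
  a_76 = 5;  a_77 = 6;  a_78 = 4;  a_79 = 0;  a_80 = 0;  a_81 = 0
  a_82 = 1;  a_83 = 6;  a_84 = 3;  a_85 = 6;  a_86 = 5;  a_87 = 3
  a_88 = 2;  a_89 = 1;  a_90 = 4;  a_91 = 5;  a_92 = 4;  a_93 = 3
  a_94 = 5;  a_95 = 6;  a_96 = 3;  a_97 = 0;  a_98 = 5;  a_99 = 5
  a_100 = 4;  a_101 = 5;  a_102 = 5;  a_103 = 3;  a_104 = 0;  a_105 = 1
  a_106 = 0;  a_107 = 1;  a_108 = 3;  a_109 = 1;  a_110 = 2;  a_111 = 0
  a_112 = 0;  a_113 = 3;  a_114 = 1;  a_115 = 5;  a_116 = 2;  a_117 = 4
  a_118 = 1;  a_119 = 4;  a_120 = 4;  a_121 = 2;  a_122 = 3;  a_123 = 4
  a_124 = 4;  a_125 = 6;  a_126 = 3;  a_127 = 5;  a_128 = 5;  a_129 = 1
  a_130 = 0;  a_131 = 4;  a_132 = 3;  a_133 = 0;  a_134 = 1;  a_135 = 5
  a_136 = 3;  a_137 = 4;  a_138 = 3;  a_139 = 6;  a_140 = 1;  a_141 = 3
  a_142 = 1;  a_143 = 0;  a_144 = 2;  a_145 = 1;  a_146 = 5;  a_147 = 5
  a_148 = 6;  a_149 = 5;  a_150 = 2;  a_151 = 0;  a_152 = 1;  a_153 = 3
  a_154 = 3;  a_155 = 0;  a_156 = 6;  a_157 = 5;  a_158 = 6;  a_159 = 0
  a_160 = 2;  a_161 = 4;  a_162 = 5;  a_163 = 4;  a_164 = 5;  a_165 = 3
a_166 = 6·3 + 2·5 + 4·4 + 2·5 = 5
a_167 = 6·5 + 2·3 + 4·5 + 2·4 = 1

1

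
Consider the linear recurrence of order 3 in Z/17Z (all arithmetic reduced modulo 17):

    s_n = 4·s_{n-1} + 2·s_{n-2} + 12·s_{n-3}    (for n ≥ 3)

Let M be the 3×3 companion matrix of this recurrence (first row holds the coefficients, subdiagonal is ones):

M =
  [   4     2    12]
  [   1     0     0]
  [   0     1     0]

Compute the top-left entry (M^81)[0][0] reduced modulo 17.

12

(M^81)[0][0] is the top entry after applying M 81 times to the unit state (1, 0, 0). Equivalently it is h_{83} for the auxiliary sequence (h_n) obeying the same recurrence with h_2 = 1 and h_i = 0 for 0 ≤ i < 2:
h_3 = 4·1 + 2·0 + 12·0 = 4
h_4 = 4·4 + 2·1 + 12·0 = 1
h_5 = 4·1 + 2·4 + 12·1 = 7
h_6 = 4·7 + 2·1 + 12·4 = 10
h_7 = 4·10 + 2·7 + 12·1 = 15
h_8 = 4·15 + 2·10 + 12·7 = 11
h_9 = 4·11 + 2·15 + 12·10 = 7
h_10 = 4·7 + 2·11 + 12·15 = 9
h_11 = 4·9 + 2·7 + 12·11 = 12
h_12 = 4·12 + 2·9 + 12·7 = 14
h_13 = 4·14 + 2·12 + 12·9 = 1
h_14 = 4·1 + 2·14 + 12·12 = 6
h_15 = 4·6 + 2·1 + 12·14 = 7
h_16 = 4·7 + 2·6 + 12·1 = 1
h_17 = 4·1 + 2·7 + 12·6 = 5
h_18 = 4·5 + 2·1 + 12·7 = 4
h_19 = 4·4 + 2·5 + 12·1 = 4
h_20 = 4·4 + 2·4 + 12·5 = 16
h_21 = 4·16 + 2·4 + 12·4 = 1
h_22 = 4·1 + 2·16 + 12·4 = 16
h_23 = 4·16 + 2·1 + 12·16 = 3
h_24 = 4·3 + 2·16 + 12·1 = 5
h_25 = 4·5 + 2·3 + 12·16 = 14
h_26 = 4·14 + 2·5 + 12·3 = 0
h_27 = 4·0 + 2·14 + 12·5 = 3
h_28 = 4·3 + 2·0 + 12·14 = 10
h_29 = 4·10 + 2·3 + 12·0 = 12
h_30 = 4·12 + 2·10 + 12·3 = 2
h_31 = 4·2 + 2·12 + 12·10 = 16
h_32 = 4·16 + 2·2 + 12·12 = 8
h_33 = 4·8 + 2·16 + 12·2 = 3
h_34 = 4·3 + 2·8 + 12·16 = 16
h_35 = 4·16 + 2·3 + 12·8 = 13
h_36 = 4·13 + 2·16 + 12·3 = 1
h_37 = 4·1 + 2·13 + 12·16 = 1
h_38 = 4·1 + 2·1 + 12·13 = 9
h_39 = 4·9 + 2·1 + 12·1 = 16
h_40 = 4·16 + 2·9 + 12·1 = 9
h_41 = 4·9 + 2·16 + 12·9 = 6
h_42 = 4·6 + 2·9 + 12·16 = 13
h_43 = 4·13 + 2·6 + 12·9 = 2
h_44 = 4·2 + 2·13 + 12·6 = 4
h_45 = 4·4 + 2·2 + 12·13 = 6
h_46 = 4·6 + 2·4 + 12·2 = 5
h_47 = 4·5 + 2·6 + 12·4 = 12
h_48 = 4·12 + 2·5 + 12·6 = 11
h_49 = 4·11 + 2·12 + 12·5 = 9
h_50 = 4·9 + 2·11 + 12·12 = 15
h_51 = 4·15 + 2·9 + 12·11 = 6
h_52 = 4·6 + 2·15 + 12·9 = 9
h_53 = 4·9 + 2·6 + 12·15 = 7
h_54 = 4·7 + 2·9 + 12·6 = 16
h_55 = 4·16 + 2·7 + 12·9 = 16
h_56 = 4·16 + 2·16 + 12·7 = 10
h_57 = 4·10 + 2·16 + 12·16 = 9
h_58 = 4·9 + 2·10 + 12·16 = 10
h_59 = 4·10 + 2·9 + 12·10 = 8
h_60 = 4·8 + 2·10 + 12·9 = 7
h_61 = 4·7 + 2·8 + 12·10 = 11
h_62 = 4·11 + 2·7 + 12·8 = 1
h_63 = 4·1 + 2·11 + 12·7 = 8
h_64 = 4·8 + 2·1 + 12·11 = 13
h_65 = 4·13 + 2·8 + 12·1 = 12
h_66 = 4·12 + 2·13 + 12·8 = 0
h_67 = 4·0 + 2·12 + 12·13 = 10
h_68 = 4·10 + 2·0 + 12·12 = 14
h_69 = 4·14 + 2·10 + 12·0 = 8
h_70 = 4·8 + 2·14 + 12·10 = 10
h_71 = 4·10 + 2·8 + 12·14 = 3
h_72 = 4·3 + 2·10 + 12·8 = 9
h_73 = 4·9 + 2·3 + 12·10 = 9
h_74 = 4·9 + 2·9 + 12·3 = 5
h_75 = 4·5 + 2·9 + 12·9 = 10
h_76 = 4·10 + 2·5 + 12·9 = 5
h_77 = 4·5 + 2·10 + 12·5 = 15
h_78 = 4·15 + 2·5 + 12·10 = 3
h_79 = 4·3 + 2·15 + 12·5 = 0
h_80 = 4·0 + 2·3 + 12·15 = 16
h_81 = 4·16 + 2·0 + 12·3 = 15
h_82 = 4·15 + 2·16 + 12·0 = 7
h_83 = 4·7 + 2·15 + 12·16 = 12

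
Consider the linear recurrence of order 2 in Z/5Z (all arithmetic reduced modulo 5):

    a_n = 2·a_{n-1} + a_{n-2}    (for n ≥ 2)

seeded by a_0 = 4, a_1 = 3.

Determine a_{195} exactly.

3

a_2 = 2·3 + 1·4 = 0
a_3 = 2·0 + 1·3 = 3
a_4 = 2·3 + 1·0 = 1
a_5 = 2·1 + 1·3 = 0
a_6 = 2·0 + 1·1 = 1
a_7 = 2·1 + 1·0 = 2
a_8 = 2·2 + 1·1 = 0
a_9 = 2·0 + 1·2 = 2
a_10 = 2·2 + 1·0 = 4
a_11 = 2·4 + 1·2 = 0
a_12 = 2·0 + 1·4 = 4
a_13 = 2·4 + 1·0 = 3
(a_12, a_13) = (4, 3) = (a_0, a_1), so the sequence has period 12.
195 ≡ 3 (mod 12), hence a_195 = a_3 = 3.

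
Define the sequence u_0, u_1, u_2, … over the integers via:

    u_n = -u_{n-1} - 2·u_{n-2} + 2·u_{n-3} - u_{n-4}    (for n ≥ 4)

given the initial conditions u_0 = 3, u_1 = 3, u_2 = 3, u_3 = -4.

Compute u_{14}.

u_4 = -1·-4 + -2·3 + 2·3 + -1·3 = 1
u_5 = -1·1 + -2·-4 + 2·3 + -1·3 = 10
u_6 = -1·10 + -2·1 + 2·-4 + -1·3 = -23
u_7 = -1·-23 + -2·10 + 2·1 + -1·-4 = 9
u_8 = -1·9 + -2·-23 + 2·10 + -1·1 = 56
u_9 = -1·56 + -2·9 + 2·-23 + -1·10 = -130
u_10 = -1·-130 + -2·56 + 2·9 + -1·-23 = 59
u_11 = -1·59 + -2·-130 + 2·56 + -1·9 = 304
u_12 = -1·304 + -2·59 + 2·-130 + -1·56 = -738
u_13 = -1·-738 + -2·304 + 2·59 + -1·-130 = 378
u_14 = -1·378 + -2·-738 + 2·304 + -1·59 = 1647

1647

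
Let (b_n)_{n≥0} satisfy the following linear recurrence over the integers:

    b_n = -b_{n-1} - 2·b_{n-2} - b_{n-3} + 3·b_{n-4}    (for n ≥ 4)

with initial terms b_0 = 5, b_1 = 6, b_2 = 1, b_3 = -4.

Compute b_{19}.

28610

b_4 = -1·-4 + -2·1 + -1·6 + 3·5 = 11
b_5 = -1·11 + -2·-4 + -1·1 + 3·6 = 14
b_6 = -1·14 + -2·11 + -1·-4 + 3·1 = -29
b_7 = -1·-29 + -2·14 + -1·11 + 3·-4 = -22
b_8 = -1·-22 + -2·-29 + -1·14 + 3·11 = 99
b_9 = -1·99 + -2·-22 + -1·-29 + 3·14 = 16
b_10 = -1·16 + -2·99 + -1·-22 + 3·-29 = -279
b_11 = -1·-279 + -2·16 + -1·99 + 3·-22 = 82
b_12 = -1·82 + -2·-279 + -1·16 + 3·99 = 757
b_13 = -1·757 + -2·82 + -1·-279 + 3·16 = -594
b_14 = -1·-594 + -2·757 + -1·82 + 3·-279 = -1839
b_15 = -1·-1839 + -2·-594 + -1·757 + 3·82 = 2516
b_16 = -1·2516 + -2·-1839 + -1·-594 + 3·757 = 4027
b_17 = -1·4027 + -2·2516 + -1·-1839 + 3·-594 = -9002
b_18 = -1·-9002 + -2·4027 + -1·2516 + 3·-1839 = -7085
b_19 = -1·-7085 + -2·-9002 + -1·4027 + 3·2516 = 28610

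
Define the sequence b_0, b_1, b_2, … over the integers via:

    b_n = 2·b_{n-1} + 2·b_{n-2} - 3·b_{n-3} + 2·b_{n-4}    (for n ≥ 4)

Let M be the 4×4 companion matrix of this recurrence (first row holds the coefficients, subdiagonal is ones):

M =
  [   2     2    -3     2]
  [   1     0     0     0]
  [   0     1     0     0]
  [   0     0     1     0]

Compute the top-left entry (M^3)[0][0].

13

(M^3)[0][0] is the top entry after applying M 3 times to the unit state (1, 0, 0, 0). Equivalently it is h_{6} for the auxiliary sequence (h_n) obeying the same recurrence with h_3 = 1 and h_i = 0 for 0 ≤ i < 3:
h_4 = 2·1 + 2·0 + -3·0 + 2·0 = 2
h_5 = 2·2 + 2·1 + -3·0 + 2·0 = 6
h_6 = 2·6 + 2·2 + -3·1 + 2·0 = 13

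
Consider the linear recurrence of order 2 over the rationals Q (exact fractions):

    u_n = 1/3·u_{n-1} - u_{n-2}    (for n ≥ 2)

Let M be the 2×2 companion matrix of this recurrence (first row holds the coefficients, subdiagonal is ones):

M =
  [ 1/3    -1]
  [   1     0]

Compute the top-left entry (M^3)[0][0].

(M^3)[0][0] is the top entry after applying M 3 times to the unit state (1, 0). Equivalently it is h_{4} for the auxiliary sequence (h_n) obeying the same recurrence with h_1 = 1 and h_i = 0 for 0 ≤ i < 1:
h_2 = 1/3·1 + -1·0 = 1/3
h_3 = 1/3·1/3 + -1·1 = -8/9
h_4 = 1/3·-8/9 + -1·1/3 = -17/27

-17/27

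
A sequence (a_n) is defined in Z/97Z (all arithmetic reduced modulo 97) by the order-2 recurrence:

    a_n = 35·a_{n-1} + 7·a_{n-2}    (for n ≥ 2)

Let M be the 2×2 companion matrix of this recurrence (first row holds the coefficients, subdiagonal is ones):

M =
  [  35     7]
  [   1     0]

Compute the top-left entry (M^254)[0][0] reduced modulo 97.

5

(M^254)[0][0] is the top entry after applying M 254 times to the unit state (1, 0). Equivalently it is h_{255} for the auxiliary sequence (h_n) obeying the same recurrence with h_1 = 1 and h_i = 0 for 0 ≤ i < 1:
h_2 = 35·1 + 7·0 = 35
h_3 = 35·35 + 7·1 = 68
h_4 = 35·68 + 7·35 = 6
h_5 = 35·6 + 7·68 = 7
h_6 = 35·7 + 7·6 = 93
h_7 = 35·93 + 7·7 = 6
h_8 = 35·6 + 7·93 = 85
h_9 = 35·85 + 7·6 = 10
h_10 = 35·10 + 7·85 = 72
h_11 = 35·72 + 7·10 = 68
h_12 = 35·68 + 7·72 = 71
h_13 = 35·71 + 7·68 = 51
h_14 = 35·51 + 7·71 = 51
h_15 = 35·51 + 7·51 = 8
h_16 = 35·8 + 7·51 = 55
h_17 = 35·55 + 7·8 = 41
h_18 = 35·41 + 7·55 = 74
h_19 = 35·74 + 7·41 = 64
h_20 = 35·64 + 7·74 = 42
h_21 = 35·42 + 7·64 = 75
h_22 = 35·75 + 7·42 = 9
h_23 = 35·9 + 7·75 = 64
h_24 = 35·64 + 7·9 = 72
h_25 = 35·72 + 7·64 = 58
h_26 = 35·58 + 7·72 = 12
h_27 = 35·12 + 7·58 = 50
h_28 = 35·50 + 7·12 = 88
h_29 = 35·88 + 7·50 = 35
h_30 = 35·35 + 7·88 = 95
h_31 = 35·95 + 7·35 = 78
h_32 = 35·78 + 7·95 = 0
h_33 = 35·0 + 7·78 = 61
h_34 = 35·61 + 7·0 = 1
h_35 = 35·1 + 7·61 = 74
h_36 = 35·74 + 7·1 = 75
h_37 = 35·75 + 7·74 = 39
h_38 = 35·39 + 7·75 = 47
h_39 = 35·47 + 7·39 = 75
h_40 = 35·75 + 7·47 = 44
h_41 = 35·44 + 7·75 = 28
h_42 = 35·28 + 7·44 = 27
h_43 = 35·27 + 7·28 = 74
h_44 = 35·74 + 7·27 = 63
h_45 = 35·63 + 7·74 = 7
h_46 = 35·7 + 7·63 = 7
h_47 = 35·7 + 7·7 = 3
h_48 = 35·3 + 7·7 = 57
h_49 = 35·57 + 7·3 = 76
h_50 = 35·76 + 7·57 = 52
h_51 = 35·52 + 7·76 = 24
h_52 = 35·24 + 7·52 = 40
h_53 = 35·40 + 7·24 = 16
h_54 = 35·16 + 7·40 = 64
h_55 = 35·64 + 7·16 = 24
h_56 = 35·24 + 7·64 = 27
h_57 = 35·27 + 7·24 = 46
h_58 = 35·46 + 7·27 = 53
h_59 = 35·53 + 7·46 = 43
h_60 = 35·43 + 7·53 = 33
h_61 = 35·33 + 7·43 = 1
h_62 = 35·1 + 7·33 = 72
h_63 = 35·72 + 7·1 = 5
h_64 = 35·5 + 7·72 = 0
h_65 = 35·0 + 7·5 = 35
h_66 = 35·35 + 7·0 = 61
h_67 = 35·61 + 7·35 = 52
h_68 = 35·52 + 7·61 = 16
h_69 = 35·16 + 7·52 = 51
h_70 = 35·51 + 7·16 = 54
h_71 = 35·54 + 7·51 = 16
h_72 = 35·16 + 7·54 = 65
h_73 = 35·65 + 7·16 = 59
h_74 = 35·59 + 7·65 = 95
h_75 = 35·95 + 7·59 = 52
h_76 = 35·52 + 7·95 = 60
h_77 = 35·60 + 7·52 = 39
h_78 = 35·39 + 7·60 = 39
h_79 = 35·39 + 7·39 = 86
h_80 = 35·86 + 7·39 = 82
h_81 = 35·82 + 7·86 = 77
h_82 = 35·77 + 7·82 = 68
h_83 = 35·68 + 7·77 = 9
h_84 = 35·9 + 7·68 = 15
h_85 = 35·15 + 7·9 = 6
h_86 = 35·6 + 7·15 = 24
h_87 = 35·24 + 7·6 = 9
h_88 = 35·9 + 7·24 = 95
h_89 = 35·95 + 7·9 = 90
h_90 = 35·90 + 7·95 = 32
h_91 = 35·32 + 7·90 = 4
h_92 = 35·4 + 7·32 = 73
h_93 = 35·73 + 7·4 = 61
h_94 = 35·61 + 7·73 = 27
h_95 = 35·27 + 7·61 = 14
h_96 = 35·14 + 7·27 = 0
h_97 = 35·0 + 7·14 = 1
(h_96, h_97) = (0, 1) = (h_0, h_1), so the sequence has period 96.
255 ≡ 63 (mod 96), hence h_255 = h_63 = 5.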